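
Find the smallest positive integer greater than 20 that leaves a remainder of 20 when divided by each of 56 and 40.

N − 20 must be a common multiple of 56 and 40.
56 = 2^3 × 7
40 = 2^3 × 5
LCM(56, 40) = 2^3 × 5 × 7 = 280.
Smallest N > 20 is LCM + 20 = 280 + 20 = 300.

300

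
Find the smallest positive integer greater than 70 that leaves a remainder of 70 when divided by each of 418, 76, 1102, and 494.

N − 70 must be a common multiple of 418, 76, 1102, and 494.
418 = 2 × 11 × 19
76 = 2^2 × 19
1102 = 2 × 19 × 29
494 = 2 × 13 × 19
LCM(418, 76, 1102, 494) = 2^2 × 11 × 13 × 19 × 29 = 315172.
Smallest N > 70 is LCM + 70 = 315172 + 70 = 315242.

315242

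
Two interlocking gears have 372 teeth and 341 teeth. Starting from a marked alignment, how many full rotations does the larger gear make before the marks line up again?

The first common completion time is the LCM of the periods.
372 = 2^2 × 3 × 31
341 = 11 × 31
LCM(372, 341) = 2^2 × 3 × 11 × 31 = 4092.
Rotations for period 372: 4092 / 372 = 11.

11 rotations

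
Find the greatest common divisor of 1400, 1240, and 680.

1400 = 2^3 × 5^2 × 7
1240 = 2^3 × 5 × 31
680 = 2^3 × 5 × 17
gcd(1400, 1240, 680) = 2^3 × 5 = 40.

40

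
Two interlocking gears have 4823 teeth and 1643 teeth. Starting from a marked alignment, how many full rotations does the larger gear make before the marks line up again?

The first common completion time is the LCM of the periods.
4823 = 7 × 13 × 53
1643 = 31 × 53
LCM(4823, 1643) = 7 × 13 × 31 × 53 = 149513.
Rotations for period 4823: 149513 / 4823 = 31.

31 rotations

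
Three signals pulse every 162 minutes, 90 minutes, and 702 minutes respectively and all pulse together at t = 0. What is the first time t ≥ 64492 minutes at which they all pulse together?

73710 minutes

Joint pulses occur at multiples of LCM(162, 90, 702).
162 = 2 × 3^4
90 = 2 × 3^2 × 5
702 = 2 × 3^3 × 13
LCM(162, 90, 702) = 2 × 3^4 × 5 × 13 = 10530.
Smallest multiple of 10530 that is ≥ 64492: ⌈64492/10530⌉ × 10530 = 7 × 10530 = 73710.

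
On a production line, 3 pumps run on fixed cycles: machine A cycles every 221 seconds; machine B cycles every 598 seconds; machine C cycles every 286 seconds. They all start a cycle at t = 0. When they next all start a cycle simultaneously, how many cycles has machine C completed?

391 cycles

All finish a whole number of cycles simultaneously at t = LCM of the periods.
221 = 13 × 17
598 = 2 × 13 × 23
286 = 2 × 11 × 13
LCM(221, 598, 286) = 2 × 11 × 13 × 17 × 23 = 111826.
Cycles for period 286: 111826 / 286 = 391.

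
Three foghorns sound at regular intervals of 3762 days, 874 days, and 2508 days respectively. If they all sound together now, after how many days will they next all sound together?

They coincide at every common multiple of the periods; the first is the LCM.
3762 = 2 × 3^2 × 11 × 19
874 = 2 × 19 × 23
2508 = 2^2 × 3 × 11 × 19
LCM(3762, 874, 2508) = 2^2 × 3^2 × 11 × 19 × 23 = 173052.

173052 days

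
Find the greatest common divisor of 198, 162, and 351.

9

198 = 2 × 3^2 × 11
162 = 2 × 3^4
351 = 3^3 × 13
gcd(198, 162, 351) = 3^2 = 9.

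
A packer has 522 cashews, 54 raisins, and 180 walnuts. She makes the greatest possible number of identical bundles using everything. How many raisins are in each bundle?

3

Number of bundles = gcd(522, 54, 180).
522 = 2 × 3^2 × 29
54 = 2 × 3^3
180 = 2^2 × 3^2 × 5
gcd(522, 54, 180) = 2 × 3^2 = 18.
raisins per bundle = 54 / 18 = 3.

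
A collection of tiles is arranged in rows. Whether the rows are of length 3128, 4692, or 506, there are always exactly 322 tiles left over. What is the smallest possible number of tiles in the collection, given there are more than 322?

103546

N − 322 must be a common multiple of 3128, 4692, and 506.
3128 = 2^3 × 17 × 23
4692 = 2^2 × 3 × 17 × 23
506 = 2 × 11 × 23
LCM(3128, 4692, 506) = 2^3 × 3 × 11 × 17 × 23 = 103224.
Smallest N > 322 is LCM + 322 = 103224 + 322 = 103546.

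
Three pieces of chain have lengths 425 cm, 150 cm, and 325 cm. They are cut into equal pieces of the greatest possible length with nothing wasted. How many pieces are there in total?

36

Piece length = gcd(425, 150, 325).
425 = 5^2 × 17
150 = 2 × 3 × 5^2
325 = 5^2 × 13
gcd(425, 150, 325) = 5^2 = 25.
Total pieces = 425/25 + 150/25 + 325/25 = 17 + 6 + 13 = 36.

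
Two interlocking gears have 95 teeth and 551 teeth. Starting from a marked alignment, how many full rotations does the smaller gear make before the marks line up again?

They are all back at their starting positions together after one LCM of the periods.
95 = 5 × 19
551 = 19 × 29
LCM(95, 551) = 5 × 19 × 29 = 2755.
Rotations for period 95: 2755 / 95 = 29.

29 rotations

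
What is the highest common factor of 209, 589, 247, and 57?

209 = 11 × 19
589 = 19 × 31
247 = 13 × 19
57 = 3 × 19
gcd(209, 589, 247, 57) = 19.

19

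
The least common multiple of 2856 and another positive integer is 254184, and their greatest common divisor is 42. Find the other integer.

gcd × lcm = product of the two integers, so the other integer is (42 × 254184) / 2856 = 3738.

3738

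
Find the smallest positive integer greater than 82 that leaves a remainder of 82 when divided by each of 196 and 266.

N − 82 must be a common multiple of 196 and 266.
196 = 2^2 × 7^2
266 = 2 × 7 × 19
LCM(196, 266) = 2^2 × 7^2 × 19 = 3724.
Smallest N > 82 is LCM + 82 = 3724 + 82 = 3806.

3806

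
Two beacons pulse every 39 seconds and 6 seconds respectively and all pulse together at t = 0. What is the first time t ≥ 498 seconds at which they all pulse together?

546 seconds

Joint pulses occur at multiples of LCM(39, 6).
39 = 3 × 13
6 = 2 × 3
LCM(39, 6) = 2 × 3 × 13 = 78.
Smallest multiple of 78 that is ≥ 498: ⌈498/78⌉ × 78 = 7 × 78 = 546.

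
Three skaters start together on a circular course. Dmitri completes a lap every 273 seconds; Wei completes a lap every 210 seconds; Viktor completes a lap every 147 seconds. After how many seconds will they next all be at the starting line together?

19110 seconds

We need the least common multiple of the intervals.
273 = 3 × 7 × 13
210 = 2 × 3 × 5 × 7
147 = 3 × 7^2
LCM(273, 210, 147) = 2 × 3 × 5 × 7^2 × 13 = 19110.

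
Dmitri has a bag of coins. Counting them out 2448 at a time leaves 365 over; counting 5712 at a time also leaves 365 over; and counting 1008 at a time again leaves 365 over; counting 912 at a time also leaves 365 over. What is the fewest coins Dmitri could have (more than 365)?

N − 365 must be a common multiple of 2448, 5712, 1008, and 912.
2448 = 2^4 × 3^2 × 17
5712 = 2^4 × 3 × 7 × 17
1008 = 2^4 × 3^2 × 7
912 = 2^4 × 3 × 19
LCM(2448, 5712, 1008, 912) = 2^4 × 3^2 × 7 × 17 × 19 = 325584.
Smallest N > 365 is LCM + 365 = 325584 + 365 = 325949.

325949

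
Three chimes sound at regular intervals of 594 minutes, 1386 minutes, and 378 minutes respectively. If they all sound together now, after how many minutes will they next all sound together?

The first simultaneous occurrence is after LCM of the individual periods.
594 = 2 × 3^3 × 11
1386 = 2 × 3^2 × 7 × 11
378 = 2 × 3^3 × 7
LCM(594, 1386, 378) = 2 × 3^3 × 7 × 11 = 4158.

4158 minutes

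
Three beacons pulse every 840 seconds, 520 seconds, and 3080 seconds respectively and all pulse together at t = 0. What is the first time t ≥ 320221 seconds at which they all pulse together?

Joint pulses occur at multiples of LCM(840, 520, 3080).
840 = 2^3 × 3 × 5 × 7
520 = 2^3 × 5 × 13
3080 = 2^3 × 5 × 7 × 11
LCM(840, 520, 3080) = 2^3 × 3 × 5 × 7 × 11 × 13 = 120120.
Smallest multiple of 120120 that is ≥ 320221: ⌈320221/120120⌉ × 120120 = 3 × 120120 = 360360.

360360 seconds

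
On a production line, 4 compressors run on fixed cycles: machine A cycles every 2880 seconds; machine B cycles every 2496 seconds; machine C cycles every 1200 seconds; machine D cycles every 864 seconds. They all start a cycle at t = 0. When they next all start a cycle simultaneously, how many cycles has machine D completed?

650 cycles

They are all back at their starting positions together after one LCM of the periods.
2880 = 2^6 × 3^2 × 5
2496 = 2^6 × 3 × 13
1200 = 2^4 × 3 × 5^2
864 = 2^5 × 3^3
LCM(2880, 2496, 1200, 864) = 2^6 × 3^3 × 5^2 × 13 = 561600.
Cycles for period 864: 561600 / 864 = 650.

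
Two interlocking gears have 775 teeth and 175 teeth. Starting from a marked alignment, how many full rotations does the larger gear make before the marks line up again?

The first common completion time is the LCM of the periods.
775 = 5^2 × 31
175 = 5^2 × 7
LCM(775, 175) = 5^2 × 7 × 31 = 5425.
Rotations for period 775: 5425 / 775 = 7.

7 rotations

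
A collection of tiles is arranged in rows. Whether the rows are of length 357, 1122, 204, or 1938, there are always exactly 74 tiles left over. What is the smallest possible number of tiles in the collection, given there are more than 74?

298526

N − 74 must be a common multiple of 357, 1122, 204, and 1938.
357 = 3 × 7 × 17
1122 = 2 × 3 × 11 × 17
204 = 2^2 × 3 × 17
1938 = 2 × 3 × 17 × 19
LCM(357, 1122, 204, 1938) = 2^2 × 3 × 7 × 11 × 17 × 19 = 298452.
Smallest N > 74 is LCM + 74 = 298452 + 74 = 298526.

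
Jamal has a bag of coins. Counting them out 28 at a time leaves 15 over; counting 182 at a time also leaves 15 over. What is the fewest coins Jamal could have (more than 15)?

N − 15 must be a common multiple of 28 and 182.
28 = 2^2 × 7
182 = 2 × 7 × 13
LCM(28, 182) = 2^2 × 7 × 13 = 364.
Smallest N > 15 is LCM + 15 = 364 + 15 = 379.

379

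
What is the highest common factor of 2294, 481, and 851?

2294 = 2 × 31 × 37
481 = 13 × 37
851 = 23 × 37
gcd(2294, 481, 851) = 37.

37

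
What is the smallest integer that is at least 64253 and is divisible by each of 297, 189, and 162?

The integer must be a common multiple of 297, 189, and 162, so a multiple of their LCM.
297 = 3^3 × 11
189 = 3^3 × 7
162 = 2 × 3^4
LCM(297, 189, 162) = 2 × 3^4 × 7 × 11 = 12474.
Smallest multiple of 12474 that is ≥ 64253: ⌈64253/12474⌉ × 12474 = 6 × 12474 = 74844.

74844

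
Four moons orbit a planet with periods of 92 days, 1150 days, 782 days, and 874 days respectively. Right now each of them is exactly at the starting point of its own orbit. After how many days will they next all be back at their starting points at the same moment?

We need the least common multiple of the intervals.
92 = 2^2 × 23
1150 = 2 × 5^2 × 23
782 = 2 × 17 × 23
874 = 2 × 19 × 23
LCM(92, 1150, 782, 874) = 2^2 × 5^2 × 17 × 19 × 23 = 742900.

742900 days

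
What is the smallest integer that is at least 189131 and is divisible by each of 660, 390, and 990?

The integer must be a common multiple of 660, 390, and 990, so a multiple of their LCM.
660 = 2^2 × 3 × 5 × 11
390 = 2 × 3 × 5 × 13
990 = 2 × 3^2 × 5 × 11
LCM(660, 390, 990) = 2^2 × 3^2 × 5 × 11 × 13 = 25740.
Smallest multiple of 25740 that is ≥ 189131: ⌈189131/25740⌉ × 25740 = 8 × 25740 = 205920.

205920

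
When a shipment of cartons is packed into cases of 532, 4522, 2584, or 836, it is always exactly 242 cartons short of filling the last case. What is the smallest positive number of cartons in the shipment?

198726

Being 242 short of a full case of size k means N ≡ −242 (mod k), i.e. N + 242 is a multiple of each size.
532 = 2^2 × 7 × 19
4522 = 2 × 7 × 17 × 19
2584 = 2^3 × 17 × 19
836 = 2^2 × 11 × 19
LCM(532, 4522, 2584, 836) = 2^3 × 7 × 11 × 17 × 19 = 198968.
Smallest positive N is 198968 − 242 = 198726.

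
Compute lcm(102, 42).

102 = 2 × 3 × 17
42 = 2 × 3 × 7
LCM(102, 42) = 2 × 3 × 7 × 17 = 714.

714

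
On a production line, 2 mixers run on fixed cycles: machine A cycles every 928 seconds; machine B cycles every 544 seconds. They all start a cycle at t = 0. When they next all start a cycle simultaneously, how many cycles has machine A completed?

All finish a whole number of cycles simultaneously at t = LCM of the periods.
928 = 2^5 × 29
544 = 2^5 × 17
LCM(928, 544) = 2^5 × 17 × 29 = 15776.
Cycles for period 928: 15776 / 928 = 17.

17 cycles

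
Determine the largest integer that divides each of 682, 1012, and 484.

682 = 2 × 11 × 31
1012 = 2^2 × 11 × 23
484 = 2^2 × 11^2
gcd(682, 1012, 484) = 2 × 11 = 22.

22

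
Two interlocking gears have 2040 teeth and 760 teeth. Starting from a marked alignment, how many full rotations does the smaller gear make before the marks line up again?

They are all back at their starting positions together after one LCM of the periods.
2040 = 2^3 × 3 × 5 × 17
760 = 2^3 × 5 × 19
LCM(2040, 760) = 2^3 × 3 × 5 × 17 × 19 = 38760.
Rotations for period 760: 38760 / 760 = 51.

51 rotations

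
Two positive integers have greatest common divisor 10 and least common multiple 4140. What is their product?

41400

For any two positive integers, gcd × lcm = product = 10 × 4140 = 41400.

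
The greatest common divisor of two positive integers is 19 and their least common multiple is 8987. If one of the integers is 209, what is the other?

817

For two integers, gcd × lcm = product, so the other is (19 × 8987) / 209 = 170753 / 209 = 817.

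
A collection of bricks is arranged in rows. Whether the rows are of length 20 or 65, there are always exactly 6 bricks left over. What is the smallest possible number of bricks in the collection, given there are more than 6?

N − 6 must be a common multiple of 20 and 65.
20 = 2^2 × 5
65 = 5 × 13
LCM(20, 65) = 2^2 × 5 × 13 = 260.
Smallest N > 6 is LCM + 6 = 260 + 6 = 266.

266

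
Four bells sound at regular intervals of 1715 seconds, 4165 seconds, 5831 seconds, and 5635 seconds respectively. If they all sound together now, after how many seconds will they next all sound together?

The first simultaneous occurrence is after LCM of the individual periods.
1715 = 5 × 7^3
4165 = 5 × 7^2 × 17
5831 = 7^3 × 17
5635 = 5 × 7^2 × 23
LCM(1715, 4165, 5831, 5635) = 5 × 7^3 × 17 × 23 = 670565.

670565 seconds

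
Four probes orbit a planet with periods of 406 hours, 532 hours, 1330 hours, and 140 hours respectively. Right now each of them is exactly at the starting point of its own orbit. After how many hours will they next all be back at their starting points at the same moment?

77140 hours

They coincide at every common multiple of the periods; the first is the LCM.
406 = 2 × 7 × 29
532 = 2^2 × 7 × 19
1330 = 2 × 5 × 7 × 19
140 = 2^2 × 5 × 7
LCM(406, 532, 1330, 140) = 2^2 × 5 × 7 × 19 × 29 = 77140.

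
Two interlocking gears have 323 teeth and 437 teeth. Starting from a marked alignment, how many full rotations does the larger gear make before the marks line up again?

The first common completion time is the LCM of the periods.
323 = 17 × 19
437 = 19 × 23
LCM(323, 437) = 17 × 19 × 23 = 7429.
Rotations for period 437: 7429 / 437 = 17.

17 rotations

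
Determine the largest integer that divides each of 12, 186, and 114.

12 = 2^2 × 3
186 = 2 × 3 × 31
114 = 2 × 3 × 19
gcd(12, 186, 114) = 2 × 3 = 6.

6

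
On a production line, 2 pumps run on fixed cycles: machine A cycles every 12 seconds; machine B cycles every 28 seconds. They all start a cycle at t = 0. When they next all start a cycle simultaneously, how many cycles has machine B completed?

All finish a whole number of cycles simultaneously at t = LCM of the periods.
12 = 2^2 × 3
28 = 2^2 × 7
LCM(12, 28) = 2^2 × 3 × 7 = 84.
Cycles for period 28: 84 / 28 = 3.

3 cycles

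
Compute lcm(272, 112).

1904

272 = 2^4 × 17
112 = 2^4 × 7
LCM(272, 112) = 2^4 × 7 × 17 = 1904.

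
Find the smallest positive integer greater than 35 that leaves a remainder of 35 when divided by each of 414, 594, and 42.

N − 35 must be a common multiple of 414, 594, and 42.
414 = 2 × 3^2 × 23
594 = 2 × 3^3 × 11
42 = 2 × 3 × 7
LCM(414, 594, 42) = 2 × 3^3 × 7 × 11 × 23 = 95634.
Smallest N > 35 is LCM + 35 = 95634 + 35 = 95669.

95669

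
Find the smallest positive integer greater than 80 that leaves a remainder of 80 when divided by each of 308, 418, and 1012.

134676

N − 80 must be a common multiple of 308, 418, and 1012.
308 = 2^2 × 7 × 11
418 = 2 × 11 × 19
1012 = 2^2 × 11 × 23
LCM(308, 418, 1012) = 2^2 × 7 × 11 × 19 × 23 = 134596.
Smallest N > 80 is LCM + 80 = 134596 + 80 = 134676.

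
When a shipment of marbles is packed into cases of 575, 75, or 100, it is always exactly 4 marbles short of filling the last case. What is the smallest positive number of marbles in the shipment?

6896

Being 4 short of a full case of size k means N ≡ −4 (mod k), i.e. N + 4 is a multiple of each size.
575 = 5^2 × 23
75 = 3 × 5^2
100 = 2^2 × 5^2
LCM(575, 75, 100) = 2^2 × 3 × 5^2 × 23 = 6900.
Smallest positive N is 6900 − 4 = 6896.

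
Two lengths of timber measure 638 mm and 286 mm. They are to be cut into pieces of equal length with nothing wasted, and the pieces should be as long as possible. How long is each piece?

22 mm

The greatest length dividing all of 638 and 286 is their gcd.
638 = 2 × 11 × 29
286 = 2 × 11 × 13
gcd(638, 286) = 2 × 11 = 22.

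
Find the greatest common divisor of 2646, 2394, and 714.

42

2646 = 2 × 3^3 × 7^2
2394 = 2 × 3^2 × 7 × 19
714 = 2 × 3 × 7 × 17
gcd(2646, 2394, 714) = 2 × 3 × 7 = 42.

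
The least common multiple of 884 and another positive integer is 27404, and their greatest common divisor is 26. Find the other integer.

gcd × lcm = product of the two integers, so the other integer is (26 × 27404) / 884 = 806.

806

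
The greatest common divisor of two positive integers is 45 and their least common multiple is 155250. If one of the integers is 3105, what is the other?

For two integers, gcd × lcm = product, so the other is (45 × 155250) / 3105 = 6986250 / 3105 = 2250.

2250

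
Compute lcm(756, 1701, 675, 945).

756 = 2^2 × 3^3 × 7
1701 = 3^5 × 7
675 = 3^3 × 5^2
945 = 3^3 × 5 × 7
LCM(756, 1701, 675, 945) = 2^2 × 3^5 × 5^2 × 7 = 170100.

170100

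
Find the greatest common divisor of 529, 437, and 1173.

23

529 = 23^2
437 = 19 × 23
1173 = 3 × 17 × 23
gcd(529, 437, 1173) = 23.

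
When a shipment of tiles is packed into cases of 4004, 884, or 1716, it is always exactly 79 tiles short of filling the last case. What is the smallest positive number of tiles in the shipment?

Being 79 short of a full case of size k means N ≡ −79 (mod k), i.e. N + 79 is a multiple of each size.
4004 = 2^2 × 7 × 11 × 13
884 = 2^2 × 13 × 17
1716 = 2^2 × 3 × 11 × 13
LCM(4004, 884, 1716) = 2^2 × 3 × 7 × 11 × 13 × 17 = 204204.
Smallest positive N is 204204 − 79 = 204125.

204125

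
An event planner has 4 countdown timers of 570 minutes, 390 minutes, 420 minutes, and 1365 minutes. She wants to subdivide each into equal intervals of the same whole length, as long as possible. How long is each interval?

The interval must divide each timer length; the longest such is the gcd.
570 = 2 × 3 × 5 × 19
390 = 2 × 3 × 5 × 13
420 = 2^2 × 3 × 5 × 7
1365 = 3 × 5 × 7 × 13
gcd(570, 390, 420, 1365) = 3 × 5 = 15.

15 minutes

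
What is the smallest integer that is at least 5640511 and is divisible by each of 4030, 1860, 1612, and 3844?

5996640

The integer must be a common multiple of 4030, 1860, 1612, and 3844, so a multiple of their LCM.
4030 = 2 × 5 × 13 × 31
1860 = 2^2 × 3 × 5 × 31
1612 = 2^2 × 13 × 31
3844 = 2^2 × 31^2
LCM(4030, 1860, 1612, 3844) = 2^2 × 3 × 5 × 13 × 31^2 = 749580.
Smallest multiple of 749580 that is ≥ 5640511: ⌈5640511/749580⌉ × 749580 = 8 × 749580 = 5996640.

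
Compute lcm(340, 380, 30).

340 = 2^2 × 5 × 17
380 = 2^2 × 5 × 19
30 = 2 × 3 × 5
LCM(340, 380, 30) = 2^2 × 3 × 5 × 17 × 19 = 19380.

19380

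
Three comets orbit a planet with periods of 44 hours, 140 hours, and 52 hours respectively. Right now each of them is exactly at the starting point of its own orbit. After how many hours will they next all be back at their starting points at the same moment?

20020 hours

They coincide at every common multiple of the periods; the first is the LCM.
44 = 2^2 × 11
140 = 2^2 × 5 × 7
52 = 2^2 × 13
LCM(44, 140, 52) = 2^2 × 5 × 7 × 11 × 13 = 20020.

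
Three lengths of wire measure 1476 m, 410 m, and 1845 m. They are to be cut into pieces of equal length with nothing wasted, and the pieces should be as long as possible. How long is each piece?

41 m

Each piece length must divide every original length, so the longest possible is gcd(1476, 410, 1845).
1476 = 2^2 × 3^2 × 41
410 = 2 × 5 × 41
1845 = 3^2 × 5 × 41
gcd(1476, 410, 1845) = 41.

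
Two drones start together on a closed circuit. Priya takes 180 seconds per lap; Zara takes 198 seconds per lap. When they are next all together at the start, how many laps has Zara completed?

They are all back at their starting positions together after one LCM of the periods.
180 = 2^2 × 3^2 × 5
198 = 2 × 3^2 × 11
LCM(180, 198) = 2^2 × 3^2 × 5 × 11 = 1980.
Laps for period 198: 1980 / 198 = 10.

10 laps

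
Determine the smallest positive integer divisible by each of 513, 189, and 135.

513 = 3^3 × 19
189 = 3^3 × 7
135 = 3^3 × 5
LCM(513, 189, 135) = 3^3 × 5 × 7 × 19 = 17955.

17955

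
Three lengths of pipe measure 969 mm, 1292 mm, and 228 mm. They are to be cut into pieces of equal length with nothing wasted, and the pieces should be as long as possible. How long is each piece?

19 mm

Each piece length must divide every original length, so the longest possible is gcd(969, 1292, 228).
969 = 3 × 17 × 19
1292 = 2^2 × 17 × 19
228 = 2^2 × 3 × 19
gcd(969, 1292, 228) = 19.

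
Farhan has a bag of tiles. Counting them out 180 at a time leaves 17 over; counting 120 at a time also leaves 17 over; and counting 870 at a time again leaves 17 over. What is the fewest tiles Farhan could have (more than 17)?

10457

N − 17 must be a common multiple of 180, 120, and 870.
180 = 2^2 × 3^2 × 5
120 = 2^3 × 3 × 5
870 = 2 × 3 × 5 × 29
LCM(180, 120, 870) = 2^3 × 3^2 × 5 × 29 = 10440.
Smallest N > 17 is LCM + 17 = 10440 + 17 = 10457.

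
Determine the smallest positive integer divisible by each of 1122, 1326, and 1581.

452166

1122 = 2 × 3 × 11 × 17
1326 = 2 × 3 × 13 × 17
1581 = 3 × 17 × 31
LCM(1122, 1326, 1581) = 2 × 3 × 11 × 13 × 17 × 31 = 452166.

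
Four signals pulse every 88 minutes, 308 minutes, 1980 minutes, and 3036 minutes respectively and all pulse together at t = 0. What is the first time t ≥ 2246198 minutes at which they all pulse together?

Joint pulses occur at multiples of LCM(88, 308, 1980, 3036).
88 = 2^3 × 11
308 = 2^2 × 7 × 11
1980 = 2^2 × 3^2 × 5 × 11
3036 = 2^2 × 3 × 11 × 23
LCM(88, 308, 1980, 3036) = 2^3 × 3^2 × 5 × 7 × 11 × 23 = 637560.
Smallest multiple of 637560 that is ≥ 2246198: ⌈2246198/637560⌉ × 637560 = 4 × 637560 = 2550240.

2550240 minutes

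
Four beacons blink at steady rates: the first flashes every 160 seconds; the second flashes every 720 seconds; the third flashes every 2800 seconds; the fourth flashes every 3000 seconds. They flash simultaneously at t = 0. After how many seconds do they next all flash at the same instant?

252000 seconds

We need the least common multiple of the intervals.
160 = 2^5 × 5
720 = 2^4 × 3^2 × 5
2800 = 2^4 × 5^2 × 7
3000 = 2^3 × 3 × 5^3
LCM(160, 720, 2800, 3000) = 2^5 × 3^2 × 5^3 × 7 = 252000.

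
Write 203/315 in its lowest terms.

203 = 7 × 29
315 = 3^2 × 5 × 7
gcd(203, 315) = 7.
Divide numerator and denominator by 7: 203/315 = 29/45.

29/45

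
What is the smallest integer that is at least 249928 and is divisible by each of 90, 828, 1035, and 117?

The integer must be a common multiple of 90, 828, 1035, and 117, so a multiple of their LCM.
90 = 2 × 3^2 × 5
828 = 2^2 × 3^2 × 23
1035 = 3^2 × 5 × 23
117 = 3^2 × 13
LCM(90, 828, 1035, 117) = 2^2 × 3^2 × 5 × 13 × 23 = 53820.
Smallest multiple of 53820 that is ≥ 249928: ⌈249928/53820⌉ × 53820 = 5 × 53820 = 269100.

269100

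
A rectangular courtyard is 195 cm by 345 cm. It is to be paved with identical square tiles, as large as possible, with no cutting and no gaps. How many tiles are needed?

Tile side = gcd(195, 345).
195 = 3 × 5 × 13
345 = 3 × 5 × 23
gcd(195, 345) = 3 × 5 = 15.
Tiles: (195/15) × (345/15) = 13 × 23 = 299.

299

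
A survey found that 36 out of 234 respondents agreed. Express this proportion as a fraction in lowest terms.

36 = 2^2 × 3^2
234 = 2 × 3^2 × 13
gcd(36, 234) = 2 × 3^2 = 18.
Divide numerator and denominator by 18: 36/234 = 2/13.

2/13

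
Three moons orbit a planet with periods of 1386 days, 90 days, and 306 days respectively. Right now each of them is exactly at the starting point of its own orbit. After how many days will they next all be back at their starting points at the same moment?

117810 days

We need the least common multiple of the intervals.
1386 = 2 × 3^2 × 7 × 11
90 = 2 × 3^2 × 5
306 = 2 × 3^2 × 17
LCM(1386, 90, 306) = 2 × 3^2 × 5 × 7 × 11 × 17 = 117810.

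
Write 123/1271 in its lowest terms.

3/31

123 = 3 × 41
1271 = 31 × 41
gcd(123, 1271) = 41.
Divide numerator and denominator by 41: 123/1271 = 3/31.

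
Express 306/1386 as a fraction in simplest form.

17/77

306 = 2 × 3^2 × 17
1386 = 2 × 3^2 × 7 × 11
gcd(306, 1386) = 2 × 3^2 = 18.
Divide numerator and denominator by 18: 306/1386 = 17/77.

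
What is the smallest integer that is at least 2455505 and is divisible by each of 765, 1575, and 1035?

2463300

The integer must be a common multiple of 765, 1575, and 1035, so a multiple of their LCM.
765 = 3^2 × 5 × 17
1575 = 3^2 × 5^2 × 7
1035 = 3^2 × 5 × 23
LCM(765, 1575, 1035) = 3^2 × 5^2 × 7 × 17 × 23 = 615825.
Smallest multiple of 615825 that is ≥ 2455505: ⌈2455505/615825⌉ × 615825 = 4 × 615825 = 2463300.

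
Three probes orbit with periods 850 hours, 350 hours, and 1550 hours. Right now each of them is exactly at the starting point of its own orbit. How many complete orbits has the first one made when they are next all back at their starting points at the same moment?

217 orbits

The first common completion time is the LCM of the periods.
850 = 2 × 5^2 × 17
350 = 2 × 5^2 × 7
1550 = 2 × 5^2 × 31
LCM(850, 350, 1550) = 2 × 5^2 × 7 × 17 × 31 = 184450.
Orbits for period 850: 184450 / 850 = 217.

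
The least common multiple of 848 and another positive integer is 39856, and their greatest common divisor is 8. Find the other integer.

376

gcd × lcm = product of the two integers, so the other integer is (8 × 39856) / 848 = 376.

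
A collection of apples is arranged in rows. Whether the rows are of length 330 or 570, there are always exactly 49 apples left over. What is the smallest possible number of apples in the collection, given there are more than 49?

N − 49 must be a common multiple of 330 and 570.
330 = 2 × 3 × 5 × 11
570 = 2 × 3 × 5 × 19
LCM(330, 570) = 2 × 3 × 5 × 11 × 19 = 6270.
Smallest N > 49 is LCM + 49 = 6270 + 49 = 6319.

6319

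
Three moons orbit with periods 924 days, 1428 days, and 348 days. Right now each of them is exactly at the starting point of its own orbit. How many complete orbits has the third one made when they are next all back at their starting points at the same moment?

The first common completion time is the LCM of the periods.
924 = 2^2 × 3 × 7 × 11
1428 = 2^2 × 3 × 7 × 17
348 = 2^2 × 3 × 29
LCM(924, 1428, 348) = 2^2 × 3 × 7 × 11 × 17 × 29 = 455532.
Orbits for period 348: 455532 / 348 = 1309.

1309 orbits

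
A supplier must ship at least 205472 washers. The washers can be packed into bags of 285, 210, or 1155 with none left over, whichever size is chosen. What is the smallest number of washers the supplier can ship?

The number of washers must be a common multiple of 285, 210, and 1155, so a multiple of their LCM.
285 = 3 × 5 × 19
210 = 2 × 3 × 5 × 7
1155 = 3 × 5 × 7 × 11
LCM(285, 210, 1155) = 2 × 3 × 5 × 7 × 11 × 19 = 43890.
Smallest multiple of 43890 that is ≥ 205472: ⌈205472/43890⌉ × 43890 = 5 × 43890 = 219450.

219450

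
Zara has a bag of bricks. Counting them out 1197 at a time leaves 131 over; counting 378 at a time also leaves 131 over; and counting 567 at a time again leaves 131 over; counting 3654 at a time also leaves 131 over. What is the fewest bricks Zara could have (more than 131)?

N − 131 must be a common multiple of 1197, 378, 567, and 3654.
1197 = 3^2 × 7 × 19
378 = 2 × 3^3 × 7
567 = 3^4 × 7
3654 = 2 × 3^2 × 7 × 29
LCM(1197, 378, 567, 3654) = 2 × 3^4 × 7 × 19 × 29 = 624834.
Smallest N > 131 is LCM + 131 = 624834 + 131 = 624965.

624965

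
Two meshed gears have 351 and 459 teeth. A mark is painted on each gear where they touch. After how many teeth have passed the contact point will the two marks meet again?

5967 teeth

We need the least common multiple of the intervals.
351 = 3^3 × 13
459 = 3^3 × 17
LCM(351, 459) = 3^3 × 13 × 17 = 5967.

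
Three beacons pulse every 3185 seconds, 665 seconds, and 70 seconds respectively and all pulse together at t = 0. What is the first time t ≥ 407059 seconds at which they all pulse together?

484120 seconds

Joint pulses occur at multiples of LCM(3185, 665, 70).
3185 = 5 × 7^2 × 13
665 = 5 × 7 × 19
70 = 2 × 5 × 7
LCM(3185, 665, 70) = 2 × 5 × 7^2 × 13 × 19 = 121030.
Smallest multiple of 121030 that is ≥ 407059: ⌈407059/121030⌉ × 121030 = 4 × 121030 = 484120.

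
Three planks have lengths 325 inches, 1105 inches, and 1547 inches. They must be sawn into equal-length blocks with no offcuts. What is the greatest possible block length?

13 inches

This is the greatest common divisor of 325, 1105, and 1547.
325 = 5^2 × 13
1105 = 5 × 13 × 17
1547 = 7 × 13 × 17
gcd(325, 1105, 1547) = 13.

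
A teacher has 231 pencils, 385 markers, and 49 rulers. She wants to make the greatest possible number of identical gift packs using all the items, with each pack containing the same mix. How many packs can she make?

7 packs

The pack count must divide each quantity, so the greatest is gcd(231, 385, 49).
231 = 3 × 7 × 11
385 = 5 × 7 × 11
49 = 7^2
gcd(231, 385, 49) = 7.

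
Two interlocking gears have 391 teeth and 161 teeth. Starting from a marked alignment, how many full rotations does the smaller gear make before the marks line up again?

17 rotations

All finish a whole number of cycles simultaneously at t = LCM of the periods.
391 = 17 × 23
161 = 7 × 23
LCM(391, 161) = 7 × 17 × 23 = 2737.
Rotations for period 161: 2737 / 161 = 17.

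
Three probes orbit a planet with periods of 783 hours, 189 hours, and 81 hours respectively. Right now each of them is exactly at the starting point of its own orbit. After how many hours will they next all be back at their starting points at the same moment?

They coincide at every common multiple of the periods; the first is the LCM.
783 = 3^3 × 29
189 = 3^3 × 7
81 = 3^4
LCM(783, 189, 81) = 3^4 × 7 × 29 = 16443.

16443 hours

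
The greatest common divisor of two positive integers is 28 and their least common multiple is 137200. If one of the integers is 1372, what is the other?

For two integers, gcd × lcm = product, so the other is (28 × 137200) / 1372 = 3841600 / 1372 = 2800.

2800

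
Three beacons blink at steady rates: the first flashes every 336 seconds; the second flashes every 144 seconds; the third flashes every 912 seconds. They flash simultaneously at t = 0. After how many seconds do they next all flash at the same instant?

They coincide at every common multiple of the periods; the first is the LCM.
336 = 2^4 × 3 × 7
144 = 2^4 × 3^2
912 = 2^4 × 3 × 19
LCM(336, 144, 912) = 2^4 × 3^2 × 7 × 19 = 19152.

19152 seconds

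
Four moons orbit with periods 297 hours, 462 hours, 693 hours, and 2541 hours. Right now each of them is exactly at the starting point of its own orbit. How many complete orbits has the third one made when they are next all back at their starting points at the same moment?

66 orbits

They are all back at their starting positions together after one LCM of the periods.
297 = 3^3 × 11
462 = 2 × 3 × 7 × 11
693 = 3^2 × 7 × 11
2541 = 3 × 7 × 11^2
LCM(297, 462, 693, 2541) = 2 × 3^3 × 7 × 11^2 = 45738.
Orbits for period 693: 45738 / 693 = 66.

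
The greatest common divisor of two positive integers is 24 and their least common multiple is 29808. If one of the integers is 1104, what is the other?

648

For two integers, gcd × lcm = product, so the other is (24 × 29808) / 1104 = 715392 / 1104 = 648.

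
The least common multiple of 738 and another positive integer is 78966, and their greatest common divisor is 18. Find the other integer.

gcd × lcm = product of the two integers, so the other integer is (18 × 78966) / 738 = 1926.

1926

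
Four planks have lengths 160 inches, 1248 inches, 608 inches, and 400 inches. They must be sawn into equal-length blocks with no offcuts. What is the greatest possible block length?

The block length must divide every plank, so the greatest is gcd(160, 1248, 608, 400).
160 = 2^5 × 5
1248 = 2^5 × 3 × 13
608 = 2^5 × 19
400 = 2^4 × 5^2
gcd(160, 1248, 608, 400) = 2^4 = 16.

16 inches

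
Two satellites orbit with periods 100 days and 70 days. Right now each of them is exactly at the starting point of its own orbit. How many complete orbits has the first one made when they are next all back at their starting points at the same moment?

7 orbits

All finish a whole number of cycles simultaneously at t = LCM of the periods.
100 = 2^2 × 5^2
70 = 2 × 5 × 7
LCM(100, 70) = 2^2 × 5^2 × 7 = 700.
Orbits for period 100: 700 / 100 = 7.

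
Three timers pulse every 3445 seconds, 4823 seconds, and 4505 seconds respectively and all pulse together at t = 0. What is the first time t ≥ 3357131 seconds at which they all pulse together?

Joint pulses occur at multiples of LCM(3445, 4823, 4505).
3445 = 5 × 13 × 53
4823 = 7 × 13 × 53
4505 = 5 × 17 × 53
LCM(3445, 4823, 4505) = 5 × 7 × 13 × 17 × 53 = 409955.
Smallest multiple of 409955 that is ≥ 3357131: ⌈3357131/409955⌉ × 409955 = 9 × 409955 = 3689595.

3689595 seconds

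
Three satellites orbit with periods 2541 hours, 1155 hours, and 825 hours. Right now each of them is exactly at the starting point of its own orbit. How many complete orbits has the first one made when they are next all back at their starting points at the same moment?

25 orbits

The first common completion time is the LCM of the periods.
2541 = 3 × 7 × 11^2
1155 = 3 × 5 × 7 × 11
825 = 3 × 5^2 × 11
LCM(2541, 1155, 825) = 3 × 5^2 × 7 × 11^2 = 63525.
Orbits for period 2541: 63525 / 2541 = 25.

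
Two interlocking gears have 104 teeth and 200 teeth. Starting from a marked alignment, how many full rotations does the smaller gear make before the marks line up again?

25 rotations

All finish a whole number of cycles simultaneously at t = LCM of the periods.
104 = 2^3 × 13
200 = 2^3 × 5^2
LCM(104, 200) = 2^3 × 5^2 × 13 = 2600.
Rotations for period 104: 2600 / 104 = 25.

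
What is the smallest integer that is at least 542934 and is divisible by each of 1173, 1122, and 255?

645150

The integer must be a common multiple of 1173, 1122, and 255, so a multiple of their LCM.
1173 = 3 × 17 × 23
1122 = 2 × 3 × 11 × 17
255 = 3 × 5 × 17
LCM(1173, 1122, 255) = 2 × 3 × 5 × 11 × 17 × 23 = 129030.
Smallest multiple of 129030 that is ≥ 542934: ⌈542934/129030⌉ × 129030 = 5 × 129030 = 645150.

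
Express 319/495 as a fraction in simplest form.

29/45

319 = 11 × 29
495 = 3^2 × 5 × 11
gcd(319, 495) = 11.
Divide numerator and denominator by 11: 319/495 = 29/45.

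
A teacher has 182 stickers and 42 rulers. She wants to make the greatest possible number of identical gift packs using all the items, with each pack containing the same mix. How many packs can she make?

The pack count must divide each quantity, so the greatest is gcd(182, 42).
182 = 2 × 7 × 13
42 = 2 × 3 × 7
gcd(182, 42) = 2 × 7 = 14.

14 packs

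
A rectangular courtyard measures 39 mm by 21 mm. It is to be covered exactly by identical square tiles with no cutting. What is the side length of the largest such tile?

The tile side must divide both 39 and 21, so the largest is their gcd.
39 = 3 × 13
21 = 3 × 7
gcd(39, 21) = 3.

3 mm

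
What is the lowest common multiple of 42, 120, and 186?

26040

42 = 2 × 3 × 7
120 = 2^3 × 3 × 5
186 = 2 × 3 × 31
LCM(42, 120, 186) = 2^3 × 3 × 5 × 7 × 31 = 26040.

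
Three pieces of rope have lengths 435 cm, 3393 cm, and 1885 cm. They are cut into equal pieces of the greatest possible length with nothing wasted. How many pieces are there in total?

197

Piece length = gcd(435, 3393, 1885).
435 = 3 × 5 × 29
3393 = 3^2 × 13 × 29
1885 = 5 × 13 × 29
gcd(435, 3393, 1885) = 29.
Total pieces = 435/29 + 3393/29 + 1885/29 = 15 + 117 + 65 = 197.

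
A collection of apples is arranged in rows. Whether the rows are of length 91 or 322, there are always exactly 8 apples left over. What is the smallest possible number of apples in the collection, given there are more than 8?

4194

N − 8 must be a common multiple of 91 and 322.
91 = 7 × 13
322 = 2 × 7 × 23
LCM(91, 322) = 2 × 7 × 13 × 23 = 4186.
Smallest N > 8 is LCM + 8 = 4186 + 8 = 4194.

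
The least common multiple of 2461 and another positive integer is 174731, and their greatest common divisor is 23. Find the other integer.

1633

gcd × lcm = product of the two integers, so the other integer is (23 × 174731) / 2461 = 1633.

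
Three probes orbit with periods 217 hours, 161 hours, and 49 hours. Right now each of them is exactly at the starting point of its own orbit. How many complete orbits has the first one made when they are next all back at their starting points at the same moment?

They are all back at their starting positions together after one LCM of the periods.
217 = 7 × 31
161 = 7 × 23
49 = 7^2
LCM(217, 161, 49) = 7^2 × 23 × 31 = 34937.
Orbits for period 217: 34937 / 217 = 161.

161 orbits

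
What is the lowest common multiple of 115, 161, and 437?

15295

115 = 5 × 23
161 = 7 × 23
437 = 19 × 23
LCM(115, 161, 437) = 5 × 7 × 19 × 23 = 15295.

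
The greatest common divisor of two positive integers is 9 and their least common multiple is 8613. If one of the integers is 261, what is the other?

297

For two integers, gcd × lcm = product, so the other is (9 × 8613) / 261 = 77517 / 261 = 297.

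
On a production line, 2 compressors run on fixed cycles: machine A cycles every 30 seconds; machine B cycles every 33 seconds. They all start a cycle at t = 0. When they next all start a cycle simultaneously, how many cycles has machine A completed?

11 cycles

They are all back at their starting positions together after one LCM of the periods.
30 = 2 × 3 × 5
33 = 3 × 11
LCM(30, 33) = 2 × 3 × 5 × 11 = 330.
Cycles for period 30: 330 / 30 = 11.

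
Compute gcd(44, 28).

44 = 2^2 × 11
28 = 2^2 × 7
gcd(44, 28) = 2^2 = 4.

4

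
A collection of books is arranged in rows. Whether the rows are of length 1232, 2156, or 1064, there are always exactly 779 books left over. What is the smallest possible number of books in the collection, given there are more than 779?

164635

N − 779 must be a common multiple of 1232, 2156, and 1064.
1232 = 2^4 × 7 × 11
2156 = 2^2 × 7^2 × 11
1064 = 2^3 × 7 × 19
LCM(1232, 2156, 1064) = 2^4 × 7^2 × 11 × 19 = 163856.
Smallest N > 779 is LCM + 779 = 163856 + 779 = 164635.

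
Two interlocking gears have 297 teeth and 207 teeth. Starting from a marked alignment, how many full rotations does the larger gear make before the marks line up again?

23 rotations

The first common completion time is the LCM of the periods.
297 = 3^3 × 11
207 = 3^2 × 23
LCM(297, 207) = 3^3 × 11 × 23 = 6831.
Rotations for period 297: 6831 / 297 = 23.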